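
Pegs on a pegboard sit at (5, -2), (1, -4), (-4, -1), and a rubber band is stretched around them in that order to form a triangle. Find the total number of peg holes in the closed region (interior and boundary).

14

Using the shoelace formula, 2A = |[5·(-4) − 1·(-2)] + [1·(-1) − (-4)·(-4)] + [(-4)·(-2) − 5·(-1)]| = 22, so the area is 11.
The number of boundary lattice points is Σ gcd(|Δx|,|Δy|) = gcd(4,2) + gcd(5,3) + gcd(9,1) = 2+1+1 = 4.
Pick's theorem gives I = A − B/2 + 1 = 11 − 4/2 + 1 = 10, so the closed region contains I + B = 10 + 4 = 14 lattice points.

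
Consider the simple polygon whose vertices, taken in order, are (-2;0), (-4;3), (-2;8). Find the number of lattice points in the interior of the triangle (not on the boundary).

Using the shoelace formula, 2A = |((-2)·3 − (-4)·0) + ((-4)·8 − (-2)·3) + ((-2)·0 − (-2)·8)| = 16, so the area is 8.
The number of boundary lattice points is Σ gcd(|Δx|,|Δy|) = gcd(2,3) + gcd(2,5) + gcd(0,8) = 1+1+8 = 10.
By Pick's theorem A = I + B/2 − 1, so I = 8 − 10/2 + 1 = 4.

4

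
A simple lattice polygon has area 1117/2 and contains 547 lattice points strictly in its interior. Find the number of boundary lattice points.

25

Pick's theorem gives A = I + B/2 − 1, so B = 2(A − I + 1) = 2(1117/2 − 547 + 1) = 25.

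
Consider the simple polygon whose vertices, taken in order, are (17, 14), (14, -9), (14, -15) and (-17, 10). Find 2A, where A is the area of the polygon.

956

By the shoelace formula, twice the signed area is |(17·(-9) − 14·14) + (14·(-15) − 14·(-9)) + (14·10 − (-17)·(-15)) + ((-17)·14 − 17·10)| = 956, so the area is 478.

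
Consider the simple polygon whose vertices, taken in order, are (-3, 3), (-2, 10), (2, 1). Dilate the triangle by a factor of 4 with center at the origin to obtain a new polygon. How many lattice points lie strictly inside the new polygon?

291

The shoelace formula gives twice the area as |((-3)·10 − (-2)·3) + ((-2)·1 − 2·10) + (2·3 − (-3)·1)| = 37, so the area is 18.5.
Summing gcd(|Δx|,|Δy|) over the edges gives the boundary count: gcd(1,7) + gcd(4,9) + gcd(5,2) = 1+1+1 = 3.
Scaling by 4 multiplies the area by 4² = 16 (so the new area is 296) and multiplies the boundary lattice-point count by 4, giving 12.
By Pick's theorem, the interior count of the dilated polygon is 296 − 12/2 + 1 = 291.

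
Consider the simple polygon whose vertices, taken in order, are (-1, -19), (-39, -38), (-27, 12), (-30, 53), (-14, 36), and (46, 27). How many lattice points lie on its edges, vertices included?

27

Along each edge there are gcd(|Δx|,|Δy|)+1 lattice points, so counting each shared vertex once the boundary has gcd(38,19) + gcd(12,50) + gcd(3,41) + gcd(16,17) + gcd(60,9) + gcd(47,46) = 19+2+1+1+3+1 = 27.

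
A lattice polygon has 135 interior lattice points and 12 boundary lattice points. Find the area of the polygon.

140

By Pick's theorem, A = I + B/2 − 1 = 135 + 12/2 − 1 = 140.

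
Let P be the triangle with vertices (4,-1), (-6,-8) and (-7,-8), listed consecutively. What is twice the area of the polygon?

By the shoelace formula, twice the signed area is |(4·(-8) − (-6)·(-1)) + ((-6)·(-8) − (-7)·(-8)) + ((-7)·(-1) − 4·(-8))| = 7, so the area is 7/2.

7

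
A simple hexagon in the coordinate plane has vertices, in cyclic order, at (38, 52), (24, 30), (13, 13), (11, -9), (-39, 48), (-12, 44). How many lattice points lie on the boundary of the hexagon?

The number of boundary lattice points is Σ gcd(|Δx|,|Δy|) = gcd(14,22) + gcd(11,17) + gcd(2,22) + gcd(50,57) + gcd(27,4) + gcd(50,8) = 2+1+2+1+1+2 = 9.

9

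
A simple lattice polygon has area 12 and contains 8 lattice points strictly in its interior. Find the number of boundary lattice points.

Pick's theorem gives A = I + B/2 − 1, so B = 2(A − I + 1) = 2(12 − 8 + 1) = 10.

10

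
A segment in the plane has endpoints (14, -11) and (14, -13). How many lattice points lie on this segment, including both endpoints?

The number of lattice points on a segment between lattice points is gcd(|Δx|,|Δy|) + 1 = gcd(0,2) + 1 = 2 + 1 = 3.

3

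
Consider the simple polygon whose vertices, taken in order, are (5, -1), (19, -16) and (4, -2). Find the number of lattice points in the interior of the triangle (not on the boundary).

By the shoelace formula, twice the signed area is |(5·(-16) − 19·(-1)) + (19·(-2) − 4·(-16)) + (4·(-1) − 5·(-2))| = 29, so the area is 29/2.
Along each edge there are gcd(|Δx|,|Δy|)+1 lattice points, so counting each shared vertex once the boundary has gcd(14,15) + gcd(15,14) + gcd(1,1) = 1+1+1 = 3.
Pick's theorem gives I = A − B/2 + 1 = 29/2 − 3/2 + 1 = 14.

14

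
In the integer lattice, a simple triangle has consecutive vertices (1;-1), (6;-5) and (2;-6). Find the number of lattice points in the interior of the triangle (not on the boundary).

10

Using the shoelace formula, 2A = |[1·(-5) − 6·(-1)] + [6·(-6) − 2·(-5)] + [2·(-1) − 1·(-6)]| = 21, so the area is 10.5.
The number of boundary lattice points is Σ gcd(|Δx|,|Δy|) = gcd(5,4) + gcd(4,1) + gcd(1,5) = 1+1+1 = 3.
By Pick's theorem A = I + B/2 − 1, so I = 10.5 − 3/2 + 1 = 10.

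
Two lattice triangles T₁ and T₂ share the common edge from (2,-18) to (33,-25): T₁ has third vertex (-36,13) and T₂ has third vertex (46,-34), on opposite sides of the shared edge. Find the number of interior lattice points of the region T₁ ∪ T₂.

439

The union is the simple quadrilateral with vertices (2,-18), (-36,13), (33,-25), (46,-34) in order.
The shoelace formula gives twice the area as |(2·13 − (-36)·(-18)) + ((-36)·(-25) − 33·13) + (33·(-34) − 46·(-25)) + (46·(-18) − 2·(-34))| = 883, so the area is 883/2.
Along each edge there are gcd(|Δx|,|Δy|)+1 lattice points, so counting each shared vertex once the boundary has gcd(38,31) + gcd(69,38) + gcd(13,9) + gcd(44,16) = 1+1+1+4 = 7.
By Pick's theorem I = A − B/2 + 1 = 883/2 − 7/2 + 1 = 439.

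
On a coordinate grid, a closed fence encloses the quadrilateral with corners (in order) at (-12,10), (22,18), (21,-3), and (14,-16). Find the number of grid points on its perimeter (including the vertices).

30

Along each edge there are gcd(|Δx|,|Δy|)+1 lattice points, so counting each shared vertex once the boundary has gcd(34,8) + gcd(1,21) + gcd(7,13) + gcd(26,26) = 2+1+1+26 = 30.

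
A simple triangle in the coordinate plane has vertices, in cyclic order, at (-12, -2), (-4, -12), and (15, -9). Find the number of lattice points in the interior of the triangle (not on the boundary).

106

By the shoelace formula, twice the signed area is |[(-12)·(-12) − (-4)·(-2)] + [(-4)·(-9) − 15·(-12)] + [15·(-2) − (-12)·(-9)]| = 214, so the area is 107.
Summing gcd(|Δx|,|Δy|) over the edges gives the boundary count: gcd(8,10) + gcd(19,3) + gcd(27,7) = 2+1+1 = 4.
Pick's theorem gives I = A − B/2 + 1 = 107 − 4/2 + 1 = 106.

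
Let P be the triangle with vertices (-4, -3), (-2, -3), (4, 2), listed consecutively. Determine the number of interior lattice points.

Using the shoelace formula, 2A = |[(-4)·(-3) − (-2)·(-3)] + [(-2)·2 − 4·(-3)] + [4·(-3) − (-4)·2]| = 10, so the area is 5.
Along each edge there are gcd(|Δx|,|Δy|)+1 lattice points, so counting each shared vertex once the boundary has gcd(2,0) + gcd(6,5) + gcd(8,5) = 2+1+1 = 4.
By Pick's theorem A = I + B/2 − 1, so I = 5 − 4/2 + 1 = 4.

4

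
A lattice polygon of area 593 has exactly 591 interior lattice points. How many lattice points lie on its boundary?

6

Pick's theorem gives A = I + B/2 − 1, so B = 2(A − I + 1) = 2(593 − 591 + 1) = 6.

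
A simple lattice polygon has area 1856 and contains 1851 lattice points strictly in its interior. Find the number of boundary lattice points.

12

Pick's theorem gives A = I + B/2 − 1, so B = 2(A − I + 1) = 2(1856 − 1851 + 1) = 12.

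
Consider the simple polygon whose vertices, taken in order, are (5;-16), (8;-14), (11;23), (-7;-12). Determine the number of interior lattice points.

296

The shoelace formula gives twice the area as |(5·(-14) − 8·(-16)) + (8·23 − 11·(-14)) + (11·(-12) − (-7)·23) + ((-7)·(-16) − 5·(-12))| = 597, so the area is 298.5.
Along each edge there are gcd(|Δx|,|Δy|)+1 lattice points, so counting each shared vertex once the boundary has gcd(3,2) + gcd(3,37) + gcd(18,35) + gcd(12,4) = 1+1+1+4 = 7.
Pick's theorem gives I = A − B/2 + 1 = 298.5 − 7/2 + 1 = 296.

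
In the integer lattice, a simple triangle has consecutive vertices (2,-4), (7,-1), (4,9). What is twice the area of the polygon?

By the shoelace formula, twice the signed area is |[2·(-1) − 7·(-4)] + [7·9 − 4·(-1)] + [4·(-4) − 2·9]| = 59, so the area is 29.5.

59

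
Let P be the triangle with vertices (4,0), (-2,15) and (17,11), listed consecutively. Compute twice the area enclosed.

261

By the shoelace formula, twice the signed area is |[4·15 − (-2)·0] + [(-2)·11 − 17·15] + [17·0 − 4·11]| = 261, so the area is 261/2.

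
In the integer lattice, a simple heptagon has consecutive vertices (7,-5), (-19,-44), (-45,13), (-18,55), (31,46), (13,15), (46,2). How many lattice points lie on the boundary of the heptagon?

The number of boundary lattice points is Σ gcd(|Δx|,|Δy|) = gcd(26,39) + gcd(26,57) + gcd(27,42) + gcd(49,9) + gcd(18,31) + gcd(33,13) + gcd(39,7) = 13+1+3+1+1+1+1 = 21.

21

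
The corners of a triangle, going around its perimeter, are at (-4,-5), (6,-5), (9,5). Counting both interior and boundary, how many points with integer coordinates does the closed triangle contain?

57

Using the shoelace formula, 2A = |((-4)·(-5) − 6·(-5)) + (6·5 − 9·(-5)) + (9·(-5) − (-4)·5)| = 100, so the area is 50.
Along each edge there are gcd(|Δx|,|Δy|)+1 lattice points, so counting each shared vertex once the boundary has gcd(10,0) + gcd(3,10) + gcd(13,10) = 10+1+1 = 12.
Pick's theorem gives I = A − B/2 + 1 = 50 − 12/2 + 1 = 45, so the closed region contains I + B = 45 + 12 = 57 lattice points.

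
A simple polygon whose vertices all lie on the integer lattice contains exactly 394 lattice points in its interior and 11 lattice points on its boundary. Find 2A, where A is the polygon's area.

797

Pick's theorem states A = I + B/2 − 1, so A = 394 + 11/2 − 1 = 797/2.
Hence 2A = 797.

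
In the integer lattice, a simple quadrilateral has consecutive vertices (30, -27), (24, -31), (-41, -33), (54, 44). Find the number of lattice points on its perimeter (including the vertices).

The number of boundary lattice points is Σ gcd(|Δx|,|Δy|) = gcd(6,4) + gcd(65,2) + gcd(95,77) + gcd(24,71) = 2+1+1+1 = 5.

5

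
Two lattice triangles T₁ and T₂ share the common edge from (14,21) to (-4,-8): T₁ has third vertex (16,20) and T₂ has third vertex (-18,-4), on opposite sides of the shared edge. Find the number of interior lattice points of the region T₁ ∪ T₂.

274

The union is the simple quadrilateral with vertices (14,21), (16,20), (-4,-8), (-18,-4) in order.
The shoelace formula gives twice the area as |(14·20 − 16·21) + (16·(-8) − (-4)·20) + ((-4)·(-4) − (-18)·(-8)) + ((-18)·21 − 14·(-4))| = 554, so the area is 277.
Along each edge there are gcd(|Δx|,|Δy|)+1 lattice points, so counting each shared vertex once the boundary has gcd(2,1) + gcd(20,28) + gcd(14,4) + gcd(32,25) = 1+4+2+1 = 8.
By Pick's theorem I = A − B/2 + 1 = 277 − 8/2 + 1 = 274.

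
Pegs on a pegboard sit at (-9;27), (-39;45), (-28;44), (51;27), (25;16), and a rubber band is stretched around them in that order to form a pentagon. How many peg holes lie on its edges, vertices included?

10

Summing gcd(|Δx|,|Δy|) over the edges gives the boundary count: gcd(30,18) + gcd(11,1) + gcd(79,17) + gcd(26,11) + gcd(34,11) = 6+1+1+1+1 = 10.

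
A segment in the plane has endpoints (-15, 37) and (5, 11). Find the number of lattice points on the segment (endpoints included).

3

The number of lattice points on a segment between lattice points is gcd(|Δx|,|Δy|) + 1 = gcd(20,26) + 1 = 2 + 1 = 3.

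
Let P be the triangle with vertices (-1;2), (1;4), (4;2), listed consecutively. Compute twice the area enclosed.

Using the shoelace formula, 2A = |[(-1)·4 − 1·2] + [1·2 − 4·4] + [4·2 − (-1)·2]| = 10, so the area is 5.

10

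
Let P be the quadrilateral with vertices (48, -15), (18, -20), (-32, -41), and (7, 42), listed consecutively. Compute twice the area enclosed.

5246

By the shoelace formula, twice the signed area is |[48·(-20) − 18·(-15)] + [18·(-41) − (-32)·(-20)] + [(-32)·42 − 7·(-41)] + [7·(-15) − 48·42]| = 5246, so the area is 2623.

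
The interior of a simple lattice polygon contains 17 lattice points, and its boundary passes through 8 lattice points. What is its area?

Pick's theorem states A = I + B/2 − 1, so A = 17 + 8/2 − 1 = 20.

20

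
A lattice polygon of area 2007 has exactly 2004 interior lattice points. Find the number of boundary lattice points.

Pick's theorem gives A = I + B/2 − 1, so B = 2(A − I + 1) = 2(2007 − 2004 + 1) = 8.

8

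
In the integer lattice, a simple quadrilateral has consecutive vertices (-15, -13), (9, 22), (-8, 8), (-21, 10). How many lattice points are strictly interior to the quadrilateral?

272

Using the shoelace formula, 2A = |[(-15)·22 − 9·(-13)] + [9·8 − (-8)·22] + [(-8)·10 − (-21)·8] + [(-21)·(-13) − (-15)·10]| = 546, so the area is 273.
The number of boundary lattice points is Σ gcd(|Δx|,|Δy|) = gcd(24,35) + gcd(17,14) + gcd(13,2) + gcd(6,23) = 1+1+1+1 = 4.
By Pick's theorem A = I + B/2 − 1, so I = 273 − 4/2 + 1 = 272.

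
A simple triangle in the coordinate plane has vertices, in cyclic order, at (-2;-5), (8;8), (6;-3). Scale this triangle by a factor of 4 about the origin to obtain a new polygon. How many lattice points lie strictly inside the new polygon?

Using the shoelace formula, 2A = |((-2)·8 − 8·(-5)) + (8·(-3) − 6·8) + (6·(-5) − (-2)·(-3))| = 84, so the area is 42.
The number of boundary lattice points is Σ gcd(|Δx|,|Δy|) = gcd(10,13) + gcd(2,11) + gcd(8,2) = 1+1+2 = 4.
Scaling by 4 multiplies the area by 4² = 16 (so the new area is 672) and multiplies the boundary lattice-point count by 4, giving 16.
By Pick's theorem, the interior count of the dilated polygon is 672 − 16/2 + 1 = 665.

665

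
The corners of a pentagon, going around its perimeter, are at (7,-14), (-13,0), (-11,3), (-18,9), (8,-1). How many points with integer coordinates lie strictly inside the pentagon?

210

Using the shoelace formula, 2A = |(7·0 − (-13)·(-14)) + ((-13)·3 − (-11)·0) + ((-11)·9 − (-18)·3) + ((-18)·(-1) − 8·9) + (8·(-14) − 7·(-1))| = 425, so the area is 425/2.
Along each edge there are gcd(|Δx|,|Δy|)+1 lattice points, so counting each shared vertex once the boundary has gcd(20,14) + gcd(2,3) + gcd(7,6) + gcd(26,10) + gcd(1,13) = 2+1+1+2+1 = 7.
Pick's theorem gives I = A − B/2 + 1 = 425/2 − 7/2 + 1 = 210.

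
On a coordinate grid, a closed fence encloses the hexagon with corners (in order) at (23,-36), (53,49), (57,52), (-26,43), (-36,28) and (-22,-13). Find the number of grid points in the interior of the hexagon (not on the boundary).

4892

Using the shoelace formula, 2A = |[23·49 − 53·(-36)] + [53·52 − 57·49] + [57·43 − (-26)·52] + [(-26)·28 − (-36)·43] + [(-36)·(-13) − (-22)·28] + [(-22)·(-36) − 23·(-13)]| = 9796, so the area is 4898.
The number of boundary lattice points is Σ gcd(|Δx|,|Δy|) = gcd(30,85) + gcd(4,3) + gcd(83,9) + gcd(10,15) + gcd(14,41) + gcd(45,23) = 5+1+1+5+1+1 = 14.
Pick's theorem gives I = A − B/2 + 1 = 4898 − 14/2 + 1 = 4892.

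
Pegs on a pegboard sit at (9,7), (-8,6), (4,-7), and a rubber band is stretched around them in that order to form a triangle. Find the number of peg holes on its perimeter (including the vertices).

3

Summing gcd(|Δx|,|Δy|) over the edges gives the boundary count: gcd(17,1) + gcd(12,13) + gcd(5,14) = 1+1+1 = 3.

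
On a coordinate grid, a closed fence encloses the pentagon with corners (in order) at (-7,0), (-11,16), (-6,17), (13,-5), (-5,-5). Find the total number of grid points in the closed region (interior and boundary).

The shoelace formula gives twice the area as |((-7)·16 − (-11)·0) + ((-11)·17 − (-6)·16) + ((-6)·(-5) − 13·17) + (13·(-5) − (-5)·(-5)) + ((-5)·0 − (-7)·(-5))| = 519, so the area is 519/2.
Summing gcd(|Δx|,|Δy|) over the edges gives the boundary count: gcd(4,16) + gcd(5,1) + gcd(19,22) + gcd(18,0) + gcd(2,5) = 4+1+1+18+1 = 25.
Pick's theorem gives I = A − B/2 + 1 = 519/2 − 25/2 + 1 = 248, so the closed region contains I + B = 248 + 25 = 273 lattice points.

273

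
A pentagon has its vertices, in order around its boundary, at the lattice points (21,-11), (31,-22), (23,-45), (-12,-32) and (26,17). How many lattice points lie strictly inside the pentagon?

The shoelace formula gives twice the area as |[21·(-22) − 31·(-11)] + [31·(-45) − 23·(-22)] + [23·(-32) − (-12)·(-45)] + [(-12)·17 − 26·(-32)] + [26·(-11) − 21·17]| = 2301, so the area is 2301/2.
The number of boundary lattice points is Σ gcd(|Δx|,|Δy|) = gcd(10,11) + gcd(8,23) + gcd(35,13) + gcd(38,49) + gcd(5,28) = 1+1+1+1+1 = 5.
Pick's theorem gives I = A − B/2 + 1 = 2301/2 − 5/2 + 1 = 1149.

1149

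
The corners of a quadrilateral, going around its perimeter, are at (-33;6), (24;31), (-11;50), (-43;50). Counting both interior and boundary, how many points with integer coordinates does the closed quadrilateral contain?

Using the shoelace formula, 2A = |((-33)·31 − 24·6) + (24·50 − (-11)·31) + ((-11)·50 − (-43)·50) + ((-43)·6 − (-33)·50)| = 3366, so the area is 1683.
Summing gcd(|Δx|,|Δy|) over the edges gives the boundary count: gcd(57,25) + gcd(35,19) + gcd(32,0) + gcd(10,44) = 1+1+32+2 = 36.
Pick's theorem gives I = A − B/2 + 1 = 1683 − 36/2 + 1 = 1666, so the closed region contains I + B = 1666 + 36 = 1702 lattice points.

1702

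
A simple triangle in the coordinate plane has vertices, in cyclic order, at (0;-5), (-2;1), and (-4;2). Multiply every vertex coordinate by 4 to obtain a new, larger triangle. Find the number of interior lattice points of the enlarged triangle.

73

The shoelace formula gives twice the area as |(0·1 − (-2)·(-5)) + ((-2)·2 − (-4)·1) + ((-4)·(-5) − 0·2)| = 10, so the area is 5.
Summing gcd(|Δx|,|Δy|) over the edges gives the boundary count: gcd(2,6) + gcd(2,1) + gcd(4,7) = 2+1+1 = 4.
Scaling by 4 multiplies the area by 4² = 16 (so the new area is 80) and multiplies the boundary lattice-point count by 4, giving 16.
By Pick's theorem, the interior count of the dilated polygon is 80 − 16/2 + 1 = 73.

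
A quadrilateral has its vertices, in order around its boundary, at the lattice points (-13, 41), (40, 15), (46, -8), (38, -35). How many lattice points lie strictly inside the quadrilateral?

Using the shoelace formula, 2A = |((-13)·15 − 40·41) + (40·(-8) − 46·15) + (46·(-35) − 38·(-8)) + (38·41 − (-13)·(-35))| = 3048, so the area is 1524.
The number of boundary lattice points is Σ gcd(|Δx|,|Δy|) = gcd(53,26) + gcd(6,23) + gcd(8,27) + gcd(51,76) = 1+1+1+1 = 4.
By Pick's theorem A = I + B/2 − 1, so I = 1524 − 4/2 + 1 = 1523.

1523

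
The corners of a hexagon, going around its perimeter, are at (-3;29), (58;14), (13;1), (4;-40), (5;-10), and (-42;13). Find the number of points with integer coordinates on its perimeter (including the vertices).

The number of boundary lattice points is Σ gcd(|Δx|,|Δy|) = gcd(61,15) + gcd(45,13) + gcd(9,41) + gcd(1,30) + gcd(47,23) + gcd(39,16) = 1+1+1+1+1+1 = 6.

6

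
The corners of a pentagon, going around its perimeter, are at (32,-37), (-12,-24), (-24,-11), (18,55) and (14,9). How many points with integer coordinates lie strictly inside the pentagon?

Using the shoelace formula, 2A = |[32·(-24) − (-12)·(-37)] + [(-12)·(-11) − (-24)·(-24)] + [(-24)·55 − 18·(-11)] + [18·9 − 14·55] + [14·(-37) − 32·9]| = 4192, so the area is 2096.
Along each edge there are gcd(|Δx|,|Δy|)+1 lattice points, so counting each shared vertex once the boundary has gcd(44,13) + gcd(12,13) + gcd(42,66) + gcd(4,46) + gcd(18,46) = 1+1+6+2+2 = 12.
By Pick's theorem A = I + B/2 − 1, so I = 2096 − 12/2 + 1 = 2091.

2091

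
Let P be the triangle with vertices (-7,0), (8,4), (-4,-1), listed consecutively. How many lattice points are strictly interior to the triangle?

13

The shoelace formula gives twice the area as |((-7)·4 − 8·0) + (8·(-1) − (-4)·4) + ((-4)·0 − (-7)·(-1))| = 27, so the area is 13.5.
Summing gcd(|Δx|,|Δy|) over the edges gives the boundary count: gcd(15,4) + gcd(12,5) + gcd(3,1) = 1+1+1 = 3.
By Pick's theorem A = I + B/2 − 1, so I = 13.5 − 3/2 + 1 = 13.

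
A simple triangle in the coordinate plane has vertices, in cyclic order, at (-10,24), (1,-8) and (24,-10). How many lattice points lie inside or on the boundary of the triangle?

376

The shoelace formula gives twice the area as |[(-10)·(-8) − 1·24] + [1·(-10) − 24·(-8)] + [24·24 − (-10)·(-10)]| = 714, so the area is 357.
Along each edge there are gcd(|Δx|,|Δy|)+1 lattice points, so counting each shared vertex once the boundary has gcd(11,32) + gcd(23,2) + gcd(34,34) = 1+1+34 = 36.
Pick's theorem gives I = A − B/2 + 1 = 357 − 36/2 + 1 = 340, so the closed region contains I + B = 340 + 36 = 376 lattice points.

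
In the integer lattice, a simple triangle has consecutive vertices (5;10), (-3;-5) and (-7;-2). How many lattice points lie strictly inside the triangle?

36

The shoelace formula gives twice the area as |[5·(-5) − (-3)·10] + [(-3)·(-2) − (-7)·(-5)] + [(-7)·10 − 5·(-2)]| = 84, so the area is 42.
The number of boundary lattice points is Σ gcd(|Δx|,|Δy|) = gcd(8,15) + gcd(4,3) + gcd(12,12) = 1+1+12 = 14.
Pick's theorem gives I = A − B/2 + 1 = 42 − 14/2 + 1 = 36.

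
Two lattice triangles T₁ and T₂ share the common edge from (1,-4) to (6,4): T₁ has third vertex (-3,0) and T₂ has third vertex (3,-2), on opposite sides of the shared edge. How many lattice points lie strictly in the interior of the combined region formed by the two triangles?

25

The union is the simple quadrilateral with vertices (1,-4), (-3,0), (6,4), (3,-2) in order.
By the shoelace formula, twice the signed area is |(1·0 − (-3)·(-4)) + ((-3)·4 − 6·0) + (6·(-2) − 3·4) + (3·(-4) − 1·(-2))| = 58, so the area is 29.
Along each edge there are gcd(|Δx|,|Δy|)+1 lattice points, so counting each shared vertex once the boundary has gcd(4,4) + gcd(9,4) + gcd(3,6) + gcd(2,2) = 4+1+3+2 = 10.
By Pick's theorem I = A − B/2 + 1 = 29 − 10/2 + 1 = 25.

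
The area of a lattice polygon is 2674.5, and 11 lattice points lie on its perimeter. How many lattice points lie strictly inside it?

Pick's theorem A = I + B/2 − 1 rearranges to I = A − B/2 + 1 = 2674.5 − 11/2 + 1 = 2670.

2670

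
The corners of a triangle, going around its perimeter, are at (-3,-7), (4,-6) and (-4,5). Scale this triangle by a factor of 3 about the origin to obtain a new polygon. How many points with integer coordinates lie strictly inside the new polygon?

379

Using the shoelace formula, 2A = |((-3)·(-6) − 4·(-7)) + (4·5 − (-4)·(-6)) + ((-4)·(-7) − (-3)·5)| = 85, so the area is 42.5.
Along each edge there are gcd(|Δx|,|Δy|)+1 lattice points, so counting each shared vertex once the boundary has gcd(7,1) + gcd(8,11) + gcd(1,12) = 1+1+1 = 3.
Scaling by 3 multiplies the area by 3² = 9 (so the new area is 765/2) and multiplies the boundary lattice-point count by 3, giving 9.
By Pick's theorem, the interior count of the dilated polygon is 765/2 − 9/2 + 1 = 379.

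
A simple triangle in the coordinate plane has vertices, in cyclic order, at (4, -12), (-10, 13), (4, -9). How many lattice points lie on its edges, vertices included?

6

Along each edge there are gcd(|Δx|,|Δy|)+1 lattice points, so counting each shared vertex once the boundary has gcd(14,25) + gcd(14,22) + gcd(0,3) = 1+2+3 = 6.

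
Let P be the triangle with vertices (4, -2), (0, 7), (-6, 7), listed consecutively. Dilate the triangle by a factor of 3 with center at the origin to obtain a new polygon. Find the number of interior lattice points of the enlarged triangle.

The shoelace formula gives twice the area as |(4·7 − 0·(-2)) + (0·7 − (-6)·7) + ((-6)·(-2) − 4·7)| = 54, so the area is 27.
Summing gcd(|Δx|,|Δy|) over the edges gives the boundary count: gcd(4,9) + gcd(6,0) + gcd(10,9) = 1+6+1 = 8.
Scaling by 3 multiplies the area by 3² = 9 (so the new area is 243) and multiplies the boundary lattice-point count by 3, giving 24.
By Pick's theorem, the interior count of the dilated polygon is 243 − 24/2 + 1 = 232.

232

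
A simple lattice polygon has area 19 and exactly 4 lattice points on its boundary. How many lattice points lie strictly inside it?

18

Pick's theorem A = I + B/2 − 1 rearranges to I = A − B/2 + 1 = 19 − 4/2 + 1 = 18.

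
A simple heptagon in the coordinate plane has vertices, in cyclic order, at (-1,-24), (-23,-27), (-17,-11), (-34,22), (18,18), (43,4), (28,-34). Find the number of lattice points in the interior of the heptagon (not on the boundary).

2730

By the shoelace formula, twice the signed area is |((-1)·(-27) − (-23)·(-24)) + ((-23)·(-11) − (-17)·(-27)) + ((-17)·22 − (-34)·(-11)) + ((-34)·18 − 18·22) + (18·4 − 43·18) + (43·(-34) − 28·4) + (28·(-24) − (-1)·(-34))| = 5469, so the area is 5469/2.
Along each edge there are gcd(|Δx|,|Δy|)+1 lattice points, so counting each shared vertex once the boundary has gcd(22,3) + gcd(6,16) + gcd(17,33) + gcd(52,4) + gcd(25,14) + gcd(15,38) + gcd(29,10) = 1+2+1+4+1+1+1 = 11.
By Pick's theorem A = I + B/2 − 1, so I = 5469/2 − 11/2 + 1 = 2730.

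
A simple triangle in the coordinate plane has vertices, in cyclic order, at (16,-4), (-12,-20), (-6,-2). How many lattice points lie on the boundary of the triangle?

The number of boundary lattice points is Σ gcd(|Δx|,|Δy|) = gcd(28,16) + gcd(6,18) + gcd(22,2) = 4+6+2 = 12.

12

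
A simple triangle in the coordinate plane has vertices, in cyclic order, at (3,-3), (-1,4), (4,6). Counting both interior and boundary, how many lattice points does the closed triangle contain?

By the shoelace formula, twice the signed area is |[3·4 − (-1)·(-3)] + [(-1)·6 − 4·4] + [4·(-3) − 3·6]| = 43, so the area is 21.5.
Along each edge there are gcd(|Δx|,|Δy|)+1 lattice points, so counting each shared vertex once the boundary has gcd(4,7) + gcd(5,2) + gcd(1,9) = 1+1+1 = 3.
Pick's theorem gives I = A − B/2 + 1 = 21.5 − 3/2 + 1 = 21, so the closed region contains I + B = 21 + 3 = 24 lattice points.

24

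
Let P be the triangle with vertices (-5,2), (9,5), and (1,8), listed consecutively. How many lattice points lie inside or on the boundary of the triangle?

Using the shoelace formula, 2A = |((-5)·5 − 9·2) + (9·8 − 1·5) + (1·2 − (-5)·8)| = 66, so the area is 33.
The number of boundary lattice points is Σ gcd(|Δx|,|Δy|) = gcd(14,3) + gcd(8,3) + gcd(6,6) = 1+1+6 = 8.
Pick's theorem gives I = A − B/2 + 1 = 33 − 8/2 + 1 = 30, so the closed region contains I + B = 30 + 8 = 38 lattice points.

38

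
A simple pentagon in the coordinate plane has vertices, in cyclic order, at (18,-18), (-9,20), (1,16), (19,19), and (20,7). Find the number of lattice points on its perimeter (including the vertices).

8

The number of boundary lattice points is Σ gcd(|Δx|,|Δy|) = gcd(27,38) + gcd(10,4) + gcd(18,3) + gcd(1,12) + gcd(2,25) = 1+2+3+1+1 = 8.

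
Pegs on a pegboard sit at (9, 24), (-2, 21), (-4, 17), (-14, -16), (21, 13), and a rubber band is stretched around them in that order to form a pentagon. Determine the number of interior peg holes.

Using the shoelace formula, 2A = |(9·21 − (-2)·24) + ((-2)·17 − (-4)·21) + ((-4)·(-16) − (-14)·17) + ((-14)·13 − 21·(-16)) + (21·24 − 9·13)| = 1130, so the area is 565.
The number of boundary lattice points is Σ gcd(|Δx|,|Δy|) = gcd(11,3) + gcd(2,4) + gcd(10,33) + gcd(35,29) + gcd(12,11) = 1+2+1+1+1 = 6.
Pick's theorem gives I = A − B/2 + 1 = 565 − 6/2 + 1 = 563.

563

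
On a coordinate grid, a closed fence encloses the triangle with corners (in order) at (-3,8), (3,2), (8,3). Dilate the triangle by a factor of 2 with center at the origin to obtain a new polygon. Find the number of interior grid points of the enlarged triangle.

65

The shoelace formula gives twice the area as |((-3)·2 − 3·8) + (3·3 − 8·2) + (8·8 − (-3)·3)| = 36, so the area is 18.
Summing gcd(|Δx|,|Δy|) over the edges gives the boundary count: gcd(6,6) + gcd(5,1) + gcd(11,5) = 6+1+1 = 8.
Scaling by 2 multiplies the area by 2² = 4 (so the new area is 72) and multiplies the boundary lattice-point count by 2, giving 16.
By Pick's theorem, the interior count of the dilated polygon is 72 − 16/2 + 1 = 65.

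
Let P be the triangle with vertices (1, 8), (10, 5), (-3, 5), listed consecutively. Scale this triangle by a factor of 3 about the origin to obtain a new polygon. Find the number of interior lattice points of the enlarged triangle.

151

Using the shoelace formula, 2A = |[1·5 − 10·8] + [10·5 − (-3)·5] + [(-3)·8 − 1·5]| = 39, so the area is 39/2.
Along each edge there are gcd(|Δx|,|Δy|)+1 lattice points, so counting each shared vertex once the boundary has gcd(9,3) + gcd(13,0) + gcd(4,3) = 3+13+1 = 17.
Scaling by 3 multiplies the area by 3² = 9 (so the new area is 175.5) and multiplies the boundary lattice-point count by 3, giving 51.
By Pick's theorem, the interior count of the dilated polygon is 175.5 − 51/2 + 1 = 151.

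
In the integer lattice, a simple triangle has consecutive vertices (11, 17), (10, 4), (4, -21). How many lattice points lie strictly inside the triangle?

The shoelace formula gives twice the area as |(11·4 − 10·17) + (10·(-21) − 4·4) + (4·17 − 11·(-21))| = 53, so the area is 53/2.
The number of boundary lattice points is Σ gcd(|Δx|,|Δy|) = gcd(1,13) + gcd(6,25) + gcd(7,38) = 1+1+1 = 3.
By Pick's theorem A = I + B/2 − 1, so I = 53/2 − 3/2 + 1 = 26.

26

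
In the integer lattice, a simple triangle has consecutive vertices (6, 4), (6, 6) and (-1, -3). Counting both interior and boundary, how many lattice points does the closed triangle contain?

Using the shoelace formula, 2A = |[6·6 − 6·4] + [6·(-3) − (-1)·6] + [(-1)·4 − 6·(-3)]| = 14, so the area is 7.
Along each edge there are gcd(|Δx|,|Δy|)+1 lattice points, so counting each shared vertex once the boundary has gcd(0,2) + gcd(7,9) + gcd(7,7) = 2+1+7 = 10.
Pick's theorem gives I = A − B/2 + 1 = 7 − 10/2 + 1 = 3, so the closed region contains I + B = 3 + 10 = 13 lattice points.

13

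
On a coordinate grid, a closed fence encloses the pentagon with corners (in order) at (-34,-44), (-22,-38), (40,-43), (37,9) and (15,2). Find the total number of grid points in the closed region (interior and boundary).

The shoelace formula gives twice the area as |((-34)·(-38) − (-22)·(-44)) + ((-22)·(-43) − 40·(-38)) + (40·9 − 37·(-43)) + (37·2 − 15·9) + (15·(-44) − (-34)·2)| = 4088, so the area is 2044.
Along each edge there are gcd(|Δx|,|Δy|)+1 lattice points, so counting each shared vertex once the boundary has gcd(12,6) + gcd(62,5) + gcd(3,52) + gcd(22,7) + gcd(49,46) = 6+1+1+1+1 = 10.
Pick's theorem gives I = A − B/2 + 1 = 2044 − 10/2 + 1 = 2040, so the closed region contains I + B = 2040 + 10 = 2050 lattice points.

2050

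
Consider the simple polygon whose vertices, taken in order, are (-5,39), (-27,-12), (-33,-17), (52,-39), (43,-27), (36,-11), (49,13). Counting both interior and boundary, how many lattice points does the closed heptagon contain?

3557

By the shoelace formula, twice the signed area is |[(-5)·(-12) − (-27)·39] + [(-27)·(-17) − (-33)·(-12)] + [(-33)·(-39) − 52·(-17)] + [52·(-27) − 43·(-39)] + [43·(-11) − 36·(-27)] + [36·13 − 49·(-11)] + [49·39 − (-5)·13]| = 7102, so the area is 3551.
Summing gcd(|Δx|,|Δy|) over the edges gives the boundary count: gcd(22,51) + gcd(6,5) + gcd(85,22) + gcd(9,12) + gcd(7,16) + gcd(13,24) + gcd(54,26) = 1+1+1+3+1+1+2 = 10.
Pick's theorem gives I = A − B/2 + 1 = 3551 − 10/2 + 1 = 3547, so the closed region contains I + B = 3547 + 10 = 3557 lattice points.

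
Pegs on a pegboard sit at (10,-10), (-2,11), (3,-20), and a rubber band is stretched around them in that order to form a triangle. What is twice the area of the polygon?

Using the shoelace formula, 2A = |(10·11 − (-2)·(-10)) + ((-2)·(-20) − 3·11) + (3·(-10) − 10·(-20))| = 267, so the area is 267/2.

267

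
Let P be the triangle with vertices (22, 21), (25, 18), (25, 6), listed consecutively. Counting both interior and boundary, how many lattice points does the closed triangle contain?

Using the shoelace formula, 2A = |[22·18 − 25·21] + [25·6 − 25·18] + [25·21 − 22·6]| = 36, so the area is 18.
The number of boundary lattice points is Σ gcd(|Δx|,|Δy|) = gcd(3,3) + gcd(0,12) + gcd(3,15) = 3+12+3 = 18.
Pick's theorem gives I = A − B/2 + 1 = 18 − 18/2 + 1 = 10, so the closed region contains I + B = 10 + 18 = 28 lattice points.

28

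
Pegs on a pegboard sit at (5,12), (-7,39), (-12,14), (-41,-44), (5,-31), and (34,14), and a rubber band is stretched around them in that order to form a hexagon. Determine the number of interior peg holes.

By the shoelace formula, twice the signed area is |(5·39 − (-7)·12) + ((-7)·14 − (-12)·39) + ((-12)·(-44) − (-41)·14) + ((-41)·(-31) − 5·(-44)) + (5·14 − 34·(-31)) + (34·12 − 5·14)| = 4704, so the area is 2352.
The number of boundary lattice points is Σ gcd(|Δx|,|Δy|) = gcd(12,27) + gcd(5,25) + gcd(29,58) + gcd(46,13) + gcd(29,45) + gcd(29,2) = 3+5+29+1+1+1 = 40.
By Pick's theorem A = I + B/2 − 1, so I = 2352 − 40/2 + 1 = 2333.

2333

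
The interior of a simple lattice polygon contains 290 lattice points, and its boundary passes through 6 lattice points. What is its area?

Pick's theorem states A = I + B/2 − 1, so A = 290 + 6/2 − 1 = 292.

292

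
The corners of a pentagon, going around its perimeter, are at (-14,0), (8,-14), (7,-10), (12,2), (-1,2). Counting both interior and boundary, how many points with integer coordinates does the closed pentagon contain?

211

By the shoelace formula, twice the signed area is |((-14)·(-14) − 8·0) + (8·(-10) − 7·(-14)) + (7·2 − 12·(-10)) + (12·2 − (-1)·2) + ((-1)·0 − (-14)·2)| = 402, so the area is 201.
Summing gcd(|Δx|,|Δy|) over the edges gives the boundary count: gcd(22,14) + gcd(1,4) + gcd(5,12) + gcd(13,0) + gcd(13,2) = 2+1+1+13+1 = 18.
Pick's theorem gives I = A − B/2 + 1 = 201 − 18/2 + 1 = 193, so the closed region contains I + B = 193 + 18 = 211 lattice points.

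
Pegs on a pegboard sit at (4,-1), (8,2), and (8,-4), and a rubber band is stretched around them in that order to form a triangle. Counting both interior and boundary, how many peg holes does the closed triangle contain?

Using the shoelace formula, 2A = |(4·2 − 8·(-1)) + (8·(-4) − 8·2) + (8·(-1) − 4·(-4))| = 24, so the area is 12.
The number of boundary lattice points is Σ gcd(|Δx|,|Δy|) = gcd(4,3) + gcd(0,6) + gcd(4,3) = 1+6+1 = 8.
Pick's theorem gives I = A − B/2 + 1 = 12 − 8/2 + 1 = 9, so the closed region contains I + B = 9 + 8 = 17 lattice points.

17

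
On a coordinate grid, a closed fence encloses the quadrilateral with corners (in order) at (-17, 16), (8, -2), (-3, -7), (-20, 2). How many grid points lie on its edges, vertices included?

4

Along each edge there are gcd(|Δx|,|Δy|)+1 lattice points, so counting each shared vertex once the boundary has gcd(25,18) + gcd(11,5) + gcd(17,9) + gcd(3,14) = 1+1+1+1 = 4.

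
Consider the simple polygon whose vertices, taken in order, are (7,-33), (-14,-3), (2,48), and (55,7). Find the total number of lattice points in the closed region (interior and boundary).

2827

By the shoelace formula, twice the signed area is |[7·(-3) − (-14)·(-33)] + [(-14)·48 − 2·(-3)] + [2·7 − 55·48] + [55·(-33) − 7·7]| = 5639, so the area is 2819.5.
Summing gcd(|Δx|,|Δy|) over the edges gives the boundary count: gcd(21,30) + gcd(16,51) + gcd(53,41) + gcd(48,40) = 3+1+1+8 = 13.
Pick's theorem gives I = A − B/2 + 1 = 2819.5 − 13/2 + 1 = 2814, so the closed region contains I + B = 2814 + 13 = 2827 lattice points.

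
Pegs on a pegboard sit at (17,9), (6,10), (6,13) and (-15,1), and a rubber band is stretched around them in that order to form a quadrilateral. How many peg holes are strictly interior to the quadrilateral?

The shoelace formula gives twice the area as |(17·10 − 6·9) + (6·13 − 6·10) + (6·1 − (-15)·13) + ((-15)·9 − 17·1)| = 183, so the area is 91.5.
The number of boundary lattice points is Σ gcd(|Δx|,|Δy|) = gcd(11,1) + gcd(0,3) + gcd(21,12) + gcd(32,8) = 1+3+3+8 = 15.
Pick's theorem gives I = A − B/2 + 1 = 91.5 − 15/2 + 1 = 85.

85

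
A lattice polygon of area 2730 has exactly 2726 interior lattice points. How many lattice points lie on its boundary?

10

Pick's theorem gives A = I + B/2 − 1, so B = 2(A − I + 1) = 2(2730 − 2726 + 1) = 10.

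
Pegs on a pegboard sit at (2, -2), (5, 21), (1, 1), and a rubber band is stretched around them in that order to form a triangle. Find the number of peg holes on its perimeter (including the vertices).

6

Summing gcd(|Δx|,|Δy|) over the edges gives the boundary count: gcd(3,23) + gcd(4,20) + gcd(1,3) = 1+4+1 = 6.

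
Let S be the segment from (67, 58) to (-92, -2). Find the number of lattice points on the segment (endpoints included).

The number of lattice points on a segment between lattice points is gcd(|Δx|,|Δy|) + 1 = gcd(159,60) + 1 = 3 + 1 = 4.

4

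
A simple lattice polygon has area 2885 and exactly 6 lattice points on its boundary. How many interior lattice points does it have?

2883

Pick's theorem A = I + B/2 − 1 rearranges to I = A − B/2 + 1 = 2885 − 6/2 + 1 = 2883.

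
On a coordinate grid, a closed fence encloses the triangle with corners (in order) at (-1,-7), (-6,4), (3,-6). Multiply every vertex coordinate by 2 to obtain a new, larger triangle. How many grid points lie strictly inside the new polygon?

Using the shoelace formula, 2A = |[(-1)·4 − (-6)·(-7)] + [(-6)·(-6) − 3·4] + [3·(-7) − (-1)·(-6)]| = 49, so the area is 49/2.
Along each edge there are gcd(|Δx|,|Δy|)+1 lattice points, so counting each shared vertex once the boundary has gcd(5,11) + gcd(9,10) + gcd(4,1) = 1+1+1 = 3.
Scaling by 2 multiplies the area by 2² = 4 (so the new area is 98) and multiplies the boundary lattice-point count by 2, giving 6.
By Pick's theorem, the interior count of the dilated polygon is 98 − 6/2 + 1 = 96.

96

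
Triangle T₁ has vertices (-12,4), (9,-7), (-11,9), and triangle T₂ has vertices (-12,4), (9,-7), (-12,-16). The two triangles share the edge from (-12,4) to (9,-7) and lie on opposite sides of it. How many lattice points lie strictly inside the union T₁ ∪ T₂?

The union is the simple quadrilateral with vertices (-12,4), (-11,9), (9,-7), (-12,-16) in order.
Using the shoelace formula, 2A = |((-12)·9 − (-11)·4) + ((-11)·(-7) − 9·9) + (9·(-16) − (-12)·(-7)) + ((-12)·4 − (-12)·(-16))| = 536, so the area is 268.
Along each edge there are gcd(|Δx|,|Δy|)+1 lattice points, so counting each shared vertex once the boundary has gcd(1,5) + gcd(20,16) + gcd(21,9) + gcd(0,20) = 1+4+3+20 = 28.
By Pick's theorem I = A − B/2 + 1 = 268 − 28/2 + 1 = 255.

255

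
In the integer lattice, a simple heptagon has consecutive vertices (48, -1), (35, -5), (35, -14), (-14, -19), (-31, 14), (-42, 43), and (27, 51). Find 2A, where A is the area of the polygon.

8689

Using the shoelace formula, 2A = |[48·(-5) − 35·(-1)] + [35·(-14) − 35·(-5)] + [35·(-19) − (-14)·(-14)] + [(-14)·14 − (-31)·(-19)] + [(-31)·43 − (-42)·14] + [(-42)·51 − 27·43] + [27·(-1) − 48·51]| = 8689, so the area is 8689/2.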